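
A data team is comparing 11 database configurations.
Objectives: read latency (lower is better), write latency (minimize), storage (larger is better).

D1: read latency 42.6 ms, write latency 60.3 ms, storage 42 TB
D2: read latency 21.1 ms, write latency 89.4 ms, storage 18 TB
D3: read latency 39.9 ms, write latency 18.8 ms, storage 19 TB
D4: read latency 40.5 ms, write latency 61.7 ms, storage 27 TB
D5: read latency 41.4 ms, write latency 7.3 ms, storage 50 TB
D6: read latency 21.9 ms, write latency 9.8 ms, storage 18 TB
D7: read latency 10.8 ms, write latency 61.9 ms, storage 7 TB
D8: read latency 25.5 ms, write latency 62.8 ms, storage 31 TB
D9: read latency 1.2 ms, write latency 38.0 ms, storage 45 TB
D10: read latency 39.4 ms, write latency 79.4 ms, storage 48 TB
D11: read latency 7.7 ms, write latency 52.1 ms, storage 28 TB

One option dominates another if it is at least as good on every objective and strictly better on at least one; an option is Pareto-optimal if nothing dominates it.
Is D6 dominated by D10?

No

D10 vs D6: D10 is worse on read latency (39.4 vs 21.9), so it does not dominate D6.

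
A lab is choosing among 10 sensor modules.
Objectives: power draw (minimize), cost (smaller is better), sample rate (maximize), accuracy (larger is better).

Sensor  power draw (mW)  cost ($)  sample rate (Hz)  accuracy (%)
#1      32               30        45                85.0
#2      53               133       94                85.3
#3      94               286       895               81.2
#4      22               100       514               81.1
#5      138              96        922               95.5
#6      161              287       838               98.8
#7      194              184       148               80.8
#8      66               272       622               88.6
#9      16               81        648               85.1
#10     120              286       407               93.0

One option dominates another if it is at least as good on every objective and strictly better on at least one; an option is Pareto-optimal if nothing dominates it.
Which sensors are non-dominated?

#1, #2, #3, #5, #6, #8, #9, #10

#1: not dominated (best cost).
#2: not dominated.
#3: not dominated.
#4: dominated by #9 (power draw 16≤22, cost 81≤100, sample rate 648≥514, accuracy 85.1≥81.1).
#5: not dominated (best sample rate).
#6: not dominated (best accuracy).
#7: dominated by #4 (power draw 22≤194, cost 100≤184, sample rate 514≥148, accuracy 81.1≥80.8).
#8: not dominated.
#9: not dominated (best power draw).
#10: not dominated.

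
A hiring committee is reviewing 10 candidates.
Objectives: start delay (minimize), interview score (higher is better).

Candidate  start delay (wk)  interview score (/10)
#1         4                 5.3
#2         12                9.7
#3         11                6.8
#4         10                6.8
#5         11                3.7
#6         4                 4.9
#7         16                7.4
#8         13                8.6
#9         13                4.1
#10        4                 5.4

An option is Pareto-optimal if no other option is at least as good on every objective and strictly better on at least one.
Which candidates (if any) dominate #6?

#1: start delay 4≤4, interview score 5.3≥4.9 — dominates #6.
#10: start delay 4≤4, interview score 5.4≥4.9 — dominates #6.
Others (#2, #3, #4, #5, #7, #8, #9) are each worse than #6 on at least one objective.

#1, #10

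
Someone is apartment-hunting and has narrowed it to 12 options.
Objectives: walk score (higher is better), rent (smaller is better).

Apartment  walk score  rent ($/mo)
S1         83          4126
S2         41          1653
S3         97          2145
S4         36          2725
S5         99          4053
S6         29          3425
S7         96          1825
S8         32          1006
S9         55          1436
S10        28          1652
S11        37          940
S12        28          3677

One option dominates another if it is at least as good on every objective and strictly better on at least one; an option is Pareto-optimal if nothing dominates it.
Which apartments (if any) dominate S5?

S1: worse on walk score (83 vs 99).
S2: worse on walk score (41 vs 99).
S3: worse on walk score (97 vs 99).
S4: worse on walk score (36 vs 99).
S6: worse on walk score (29 vs 99).
S7: worse on walk score (96 vs 99).
S8: worse on walk score (32 vs 99).
S9: worse on walk score (55 vs 99).
S10: worse on walk score (28 vs 99).
S11: worse on walk score (37 vs 99).
S12: worse on walk score (28 vs 99).
No option dominates S5.

none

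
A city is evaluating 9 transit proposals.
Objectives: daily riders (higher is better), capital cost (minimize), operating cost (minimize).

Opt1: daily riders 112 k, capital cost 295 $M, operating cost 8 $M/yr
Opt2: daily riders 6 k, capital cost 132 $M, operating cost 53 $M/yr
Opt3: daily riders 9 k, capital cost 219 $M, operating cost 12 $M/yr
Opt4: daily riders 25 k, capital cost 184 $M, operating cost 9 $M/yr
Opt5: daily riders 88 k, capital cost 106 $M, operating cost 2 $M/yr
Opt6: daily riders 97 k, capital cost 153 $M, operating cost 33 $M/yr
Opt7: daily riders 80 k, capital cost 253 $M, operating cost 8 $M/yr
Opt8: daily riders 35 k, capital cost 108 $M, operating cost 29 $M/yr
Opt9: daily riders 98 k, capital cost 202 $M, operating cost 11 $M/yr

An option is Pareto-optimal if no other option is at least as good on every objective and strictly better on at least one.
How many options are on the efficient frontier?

4

Opt1: not dominated (best daily riders).
Opt2: dominated by Opt5 (daily riders 88≥6, capital cost 106≤132, operating cost 2≤53).
Opt3: dominated by Opt4 (daily riders 25≥9, capital cost 184≤219, operating cost 9≤12).
Opt4: dominated by Opt5 (daily riders 88≥25, capital cost 106≤184, operating cost 2≤9).
Opt5: not dominated (best capital cost).
Opt6: not dominated.
Opt7: dominated by Opt5 (daily riders 88≥80, capital cost 106≤253, operating cost 2≤8).
Opt8: dominated by Opt5 (daily riders 88≥35, capital cost 106≤108, operating cost 2≤29).
Opt9: not dominated.
Pareto-optimal: Opt1, Opt5, Opt6, Opt9 → 4.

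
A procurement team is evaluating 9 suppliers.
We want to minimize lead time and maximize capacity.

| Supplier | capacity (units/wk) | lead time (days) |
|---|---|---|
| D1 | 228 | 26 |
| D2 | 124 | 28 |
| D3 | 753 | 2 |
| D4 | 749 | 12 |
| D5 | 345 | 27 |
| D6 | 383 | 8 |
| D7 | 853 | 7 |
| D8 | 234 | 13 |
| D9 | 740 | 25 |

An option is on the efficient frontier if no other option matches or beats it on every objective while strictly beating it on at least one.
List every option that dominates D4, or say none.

D3: capacity 753≥749, lead time 2≤12 — dominates D4.
D7: capacity 853≥749, lead time 7≤12 — dominates D4.
Others (D1, D2, D5, D6, D8, D9) are each worse than D4 on at least one objective.

D3, D7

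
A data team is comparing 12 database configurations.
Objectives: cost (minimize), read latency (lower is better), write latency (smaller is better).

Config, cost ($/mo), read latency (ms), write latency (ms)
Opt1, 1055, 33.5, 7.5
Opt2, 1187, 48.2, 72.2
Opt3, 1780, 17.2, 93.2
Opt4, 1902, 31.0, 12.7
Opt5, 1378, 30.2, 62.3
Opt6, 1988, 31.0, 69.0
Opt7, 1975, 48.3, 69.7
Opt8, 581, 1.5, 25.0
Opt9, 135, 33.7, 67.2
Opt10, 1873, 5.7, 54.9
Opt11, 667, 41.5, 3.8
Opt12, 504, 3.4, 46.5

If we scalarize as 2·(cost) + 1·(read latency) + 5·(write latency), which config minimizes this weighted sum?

Opt1: 2·1055 + 1·33.5 + 5·7.5 = 2181.0
Opt2: 2·1187 + 1·48.2 + 5·72.2 = 2783.2
Opt3: 2·1780 + 1·17.2 + 5·93.2 = 4043.2
Opt4: 2·1902 + 1·31.0 + 5·12.7 = 3898.5
Opt5: 2·1378 + 1·30.2 + 5·62.3 = 3097.7
Opt6: 2·1988 + 1·31.0 + 5·69.0 = 4352.0
Opt7: 2·1975 + 1·48.3 + 5·69.7 = 4346.8
Opt8: 2·581 + 1·1.5 + 5·25.0 = 1288.5
Opt9: 2·135 + 1·33.7 + 5·67.2 = 639.7
Opt10: 2·1873 + 1·5.7 + 5·54.9 = 4026.2
Opt11: 2·667 + 1·41.5 + 5·3.8 = 1394.5
Opt12: 2·504 + 1·3.4 + 5·46.5 = 1243.9
Lowest: Opt9 at 639.7.

Opt9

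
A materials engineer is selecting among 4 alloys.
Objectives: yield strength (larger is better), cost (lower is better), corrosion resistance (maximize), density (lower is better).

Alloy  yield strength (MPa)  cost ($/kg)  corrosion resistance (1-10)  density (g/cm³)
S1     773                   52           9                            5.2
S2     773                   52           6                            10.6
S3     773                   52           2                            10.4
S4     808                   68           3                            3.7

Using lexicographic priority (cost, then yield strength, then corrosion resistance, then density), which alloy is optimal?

S1

First minimize cost: best is 52, kept {S1, S2, S3}.
Then maximize yield strength: best is 773, kept {S1, S2, S3}.
Then maximize corrosion resistance: best is 9, kept {S1}.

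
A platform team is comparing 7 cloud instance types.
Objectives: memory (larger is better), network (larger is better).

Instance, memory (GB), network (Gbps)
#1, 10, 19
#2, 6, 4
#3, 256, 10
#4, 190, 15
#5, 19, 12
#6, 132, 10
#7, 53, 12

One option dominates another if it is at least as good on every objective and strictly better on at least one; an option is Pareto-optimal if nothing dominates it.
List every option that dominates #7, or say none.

#4

#4: memory 190≥53, network 15≥12 — dominates #7.
Others (#1, #2, #3, #5, #6) are each worse than #7 on at least one objective.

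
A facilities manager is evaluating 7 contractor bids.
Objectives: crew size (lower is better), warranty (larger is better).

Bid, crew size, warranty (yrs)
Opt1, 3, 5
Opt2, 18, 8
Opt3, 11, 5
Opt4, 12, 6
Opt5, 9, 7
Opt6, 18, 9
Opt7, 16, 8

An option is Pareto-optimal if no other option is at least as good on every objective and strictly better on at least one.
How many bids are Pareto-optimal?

4

Opt1: not dominated (best crew size).
Opt2: dominated by Opt6 (crew size 18≤18, warranty 9≥8).
Opt3: dominated by Opt1 (crew size 3≤11, warranty 5≥5).
Opt4: dominated by Opt5 (crew size 9≤12, warranty 7≥6).
Opt5: not dominated.
Opt6: not dominated (best warranty).
Opt7: not dominated.
Pareto-optimal: Opt1, Opt5, Opt6, Opt7 → 4.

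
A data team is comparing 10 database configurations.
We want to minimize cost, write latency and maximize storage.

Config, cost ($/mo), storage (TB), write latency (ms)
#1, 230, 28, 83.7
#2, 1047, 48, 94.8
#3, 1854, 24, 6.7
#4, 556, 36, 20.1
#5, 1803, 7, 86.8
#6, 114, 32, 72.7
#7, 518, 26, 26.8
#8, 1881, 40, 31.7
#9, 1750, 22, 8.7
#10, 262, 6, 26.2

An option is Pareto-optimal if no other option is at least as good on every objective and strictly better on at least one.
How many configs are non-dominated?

#1: dominated by #6 (cost 114≤230, storage 32≥28, write latency 72.7≤83.7).
#2: not dominated (best storage).
#3: not dominated (best write latency).
#4: not dominated.
#5: dominated by #1 (cost 230≤1803, storage 28≥7, write latency 83.7≤86.8).
#6: not dominated (best cost).
#7: not dominated.
#8: not dominated.
#9: not dominated.
#10: not dominated.
Pareto-optimal: #2, #3, #4, #6, #7, #8, #9, #10 → 8.

8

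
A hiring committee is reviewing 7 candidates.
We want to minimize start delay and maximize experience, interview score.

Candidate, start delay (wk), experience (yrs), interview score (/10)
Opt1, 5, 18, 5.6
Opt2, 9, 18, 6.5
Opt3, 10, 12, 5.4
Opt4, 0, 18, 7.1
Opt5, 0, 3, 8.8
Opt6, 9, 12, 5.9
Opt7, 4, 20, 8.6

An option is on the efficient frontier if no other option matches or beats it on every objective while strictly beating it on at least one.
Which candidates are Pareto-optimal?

Opt4, Opt5, Opt7

Opt1: dominated by Opt4 (start delay 0≤5, experience 18≥18, interview score 7.1≥5.6).
Opt2: dominated by Opt4 (start delay 0≤9, experience 18≥18, interview score 7.1≥6.5).
Opt3: dominated by Opt1 (start delay 5≤10, experience 18≥12, interview score 5.6≥5.4).
Opt4: not dominated.
Opt5: not dominated (best interview score).
Opt6: dominated by Opt2 (start delay 9≤9, experience 18≥12, interview score 6.5≥5.9).
Opt7: not dominated (best experience).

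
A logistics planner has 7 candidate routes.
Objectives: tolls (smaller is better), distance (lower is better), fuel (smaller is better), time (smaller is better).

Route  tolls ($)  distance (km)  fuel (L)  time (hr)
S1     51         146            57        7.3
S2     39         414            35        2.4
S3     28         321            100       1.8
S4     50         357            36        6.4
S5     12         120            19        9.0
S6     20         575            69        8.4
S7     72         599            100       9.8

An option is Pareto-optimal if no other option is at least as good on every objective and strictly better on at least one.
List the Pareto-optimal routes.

S1, S2, S3, S4, S5, S6

S1: not dominated.
S2: not dominated.
S3: not dominated (best time).
S4: not dominated.
S5: not dominated (best tolls).
S6: not dominated.
S7: dominated by S1 (tolls 51≤72, distance 146≤599, fuel 57≤100, time 7.3≤9.8).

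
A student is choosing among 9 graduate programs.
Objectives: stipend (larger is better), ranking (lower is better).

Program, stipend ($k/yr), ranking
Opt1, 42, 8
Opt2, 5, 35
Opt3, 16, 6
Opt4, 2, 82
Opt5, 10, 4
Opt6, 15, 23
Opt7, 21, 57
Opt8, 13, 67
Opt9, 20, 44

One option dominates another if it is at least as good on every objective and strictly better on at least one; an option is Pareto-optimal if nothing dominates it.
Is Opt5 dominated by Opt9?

No

Opt9 vs Opt5: Opt9 is worse on ranking (44 vs 4), so it does not dominate Opt5.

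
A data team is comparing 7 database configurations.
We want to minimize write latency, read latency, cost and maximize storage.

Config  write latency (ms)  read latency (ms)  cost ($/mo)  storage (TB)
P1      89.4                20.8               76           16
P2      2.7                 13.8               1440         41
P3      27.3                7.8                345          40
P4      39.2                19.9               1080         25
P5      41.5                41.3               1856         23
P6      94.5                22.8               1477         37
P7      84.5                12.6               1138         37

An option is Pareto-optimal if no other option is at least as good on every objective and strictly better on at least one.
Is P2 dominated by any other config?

No

P1: worse on write latency (89.4 vs 2.7).
P3: worse on write latency (27.3 vs 2.7).
P4: worse on write latency (39.2 vs 2.7).
P5: worse on write latency (41.5 vs 2.7).
P6: worse on write latency (94.5 vs 2.7).
P7: worse on write latency (84.5 vs 2.7).
No option is at least as good as P2 on every objective and strictly better on one.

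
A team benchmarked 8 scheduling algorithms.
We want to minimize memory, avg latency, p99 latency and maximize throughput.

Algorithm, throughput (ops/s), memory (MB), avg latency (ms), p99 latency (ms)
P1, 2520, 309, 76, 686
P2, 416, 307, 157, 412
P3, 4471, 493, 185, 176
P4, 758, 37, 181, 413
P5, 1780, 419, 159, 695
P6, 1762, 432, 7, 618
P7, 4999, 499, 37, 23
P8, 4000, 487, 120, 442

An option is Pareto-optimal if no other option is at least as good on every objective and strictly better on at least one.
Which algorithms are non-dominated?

P1: not dominated.
P2: not dominated.
P3: not dominated.
P4: not dominated (best memory).
P5: dominated by P1 (throughput 2520≥1780, memory 309≤419, avg latency 76≤159, p99 latency 686≤695).
P6: not dominated (best avg latency).
P7: not dominated (best throughput).
P8: not dominated.

P1, P2, P3, P4, P6, P7, P8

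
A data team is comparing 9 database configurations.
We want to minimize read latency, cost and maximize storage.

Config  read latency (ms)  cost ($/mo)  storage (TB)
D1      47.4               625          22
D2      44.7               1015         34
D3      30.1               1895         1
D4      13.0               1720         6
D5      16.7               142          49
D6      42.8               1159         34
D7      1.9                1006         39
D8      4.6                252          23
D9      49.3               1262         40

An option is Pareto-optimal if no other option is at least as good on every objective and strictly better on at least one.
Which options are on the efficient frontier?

D1: dominated by D5 (read latency 16.7≤47.4, cost 142≤625, storage 49≥22).
D2: dominated by D5 (read latency 16.7≤44.7, cost 142≤1015, storage 49≥34).
D3: dominated by D4 (read latency 13.0≤30.1, cost 1720≤1895, storage 6≥1).
D4: dominated by D7 (read latency 1.9≤13.0, cost 1006≤1720, storage 39≥6).
D5: not dominated (best cost).
D6: dominated by D5 (read latency 16.7≤42.8, cost 142≤1159, storage 49≥34).
D7: not dominated (best read latency).
D8: not dominated.
D9: dominated by D5 (read latency 16.7≤49.3, cost 142≤1262, storage 49≥40).

D5, D7, D8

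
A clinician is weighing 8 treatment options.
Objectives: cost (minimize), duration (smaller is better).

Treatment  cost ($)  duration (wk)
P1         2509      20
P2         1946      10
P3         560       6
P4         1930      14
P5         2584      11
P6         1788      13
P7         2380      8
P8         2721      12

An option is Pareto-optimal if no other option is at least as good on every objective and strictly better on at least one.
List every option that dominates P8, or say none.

P2, P3, P5, P7

P2: cost 1946≤2721, duration 10≤12 — dominates P8.
P3: cost 560≤2721, duration 6≤12 — dominates P8.
P5: cost 2584≤2721, duration 11≤12 — dominates P8.
P7: cost 2380≤2721, duration 8≤12 — dominates P8.
Others (P1, P4, P6) are each worse than P8 on at least one objective.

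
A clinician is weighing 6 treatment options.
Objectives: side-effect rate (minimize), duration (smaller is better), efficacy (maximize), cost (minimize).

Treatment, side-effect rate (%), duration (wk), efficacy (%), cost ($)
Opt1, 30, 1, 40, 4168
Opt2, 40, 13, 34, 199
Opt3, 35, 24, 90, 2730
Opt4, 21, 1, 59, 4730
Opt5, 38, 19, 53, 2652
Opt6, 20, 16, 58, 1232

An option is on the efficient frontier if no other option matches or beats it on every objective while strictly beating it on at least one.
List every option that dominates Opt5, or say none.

Opt6: side-effect rate 20≤38, duration 16≤19, efficacy 58≥53, cost 1232≤2652 — dominates Opt5.
Others (Opt1, Opt2, Opt3, Opt4) are each worse than Opt5 on at least one objective.

Opt6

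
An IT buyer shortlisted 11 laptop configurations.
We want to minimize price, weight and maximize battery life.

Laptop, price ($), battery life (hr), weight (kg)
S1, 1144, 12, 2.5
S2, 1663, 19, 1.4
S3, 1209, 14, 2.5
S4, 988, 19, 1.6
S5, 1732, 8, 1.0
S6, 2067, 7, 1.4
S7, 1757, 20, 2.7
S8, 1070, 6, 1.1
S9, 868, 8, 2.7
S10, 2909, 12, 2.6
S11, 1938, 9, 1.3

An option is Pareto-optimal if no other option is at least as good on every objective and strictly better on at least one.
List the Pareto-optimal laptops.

S2, S4, S5, S7, S8, S9, S11

S1: dominated by S4 (price 988≤1144, battery life 19≥12, weight 1.6≤2.5).
S2: not dominated.
S3: dominated by S4 (price 988≤1209, battery life 19≥14, weight 1.6≤2.5).
S4: not dominated.
S5: not dominated (best weight).
S6: dominated by S2 (price 1663≤2067, battery life 19≥7, weight 1.4≤1.4).
S7: not dominated (best battery life).
S8: not dominated.
S9: not dominated (best price).
S10: dominated by S1 (price 1144≤2909, battery life 12≥12, weight 2.5≤2.6).
S11: not dominated.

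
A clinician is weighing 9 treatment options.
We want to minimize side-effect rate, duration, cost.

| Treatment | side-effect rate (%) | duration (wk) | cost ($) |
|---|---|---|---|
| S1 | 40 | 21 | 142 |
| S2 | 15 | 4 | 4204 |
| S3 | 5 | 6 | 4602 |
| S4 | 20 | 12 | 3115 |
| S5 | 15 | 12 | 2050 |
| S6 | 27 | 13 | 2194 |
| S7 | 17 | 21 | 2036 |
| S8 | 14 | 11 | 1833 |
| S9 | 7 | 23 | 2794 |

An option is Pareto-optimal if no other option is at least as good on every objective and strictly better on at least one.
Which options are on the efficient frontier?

S1: not dominated (best cost).
S2: not dominated (best duration).
S3: not dominated (best side-effect rate).
S4: dominated by S5 (side-effect rate 15≤20, duration 12≤12, cost 2050≤3115).
S5: dominated by S8 (side-effect rate 14≤15, duration 11≤12, cost 1833≤2050).
S6: dominated by S5 (side-effect rate 15≤27, duration 12≤13, cost 2050≤2194).
S7: dominated by S8 (side-effect rate 14≤17, duration 11≤21, cost 1833≤2036).
S8: not dominated.
S9: not dominated.

S1, S2, S3, S8, S9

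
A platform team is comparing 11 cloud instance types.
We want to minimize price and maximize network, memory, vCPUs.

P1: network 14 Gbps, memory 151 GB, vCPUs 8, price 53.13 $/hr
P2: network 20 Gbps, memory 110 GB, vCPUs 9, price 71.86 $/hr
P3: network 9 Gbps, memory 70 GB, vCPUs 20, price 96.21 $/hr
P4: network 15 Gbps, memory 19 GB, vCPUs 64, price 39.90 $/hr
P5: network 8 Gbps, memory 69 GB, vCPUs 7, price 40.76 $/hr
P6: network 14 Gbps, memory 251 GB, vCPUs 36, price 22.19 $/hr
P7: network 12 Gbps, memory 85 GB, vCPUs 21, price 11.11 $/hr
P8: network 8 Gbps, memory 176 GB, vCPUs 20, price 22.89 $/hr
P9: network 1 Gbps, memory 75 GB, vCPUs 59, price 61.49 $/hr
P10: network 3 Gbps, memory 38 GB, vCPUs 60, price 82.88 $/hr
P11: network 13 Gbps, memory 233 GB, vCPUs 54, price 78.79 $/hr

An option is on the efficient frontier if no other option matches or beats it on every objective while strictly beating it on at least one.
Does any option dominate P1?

Yes

P6 vs P1: network 14≥14, memory 251≥151, vCPUs 36≥8, price 22.19≤53.13 — P6 is at least as good on every objective and strictly better on at least one, so P6 dominates P1.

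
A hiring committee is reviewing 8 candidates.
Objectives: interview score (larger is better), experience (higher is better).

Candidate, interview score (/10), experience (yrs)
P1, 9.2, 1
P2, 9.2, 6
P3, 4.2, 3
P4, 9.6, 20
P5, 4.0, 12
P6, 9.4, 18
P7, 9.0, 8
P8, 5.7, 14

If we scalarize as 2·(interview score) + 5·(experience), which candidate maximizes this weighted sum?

P1: 2·9.2 + 5·1 = 23.4
P2: 2·9.2 + 5·6 = 48.4
P3: 2·4.2 + 5·3 = 23.4
P4: 2·9.6 + 5·20 = 119.2
P5: 2·4.0 + 5·12 = 68.0
P6: 2·9.4 + 5·18 = 108.8
P7: 2·9.0 + 5·8 = 58.0
P8: 2·5.7 + 5·14 = 81.4
Highest: P4 at 119.2.

P4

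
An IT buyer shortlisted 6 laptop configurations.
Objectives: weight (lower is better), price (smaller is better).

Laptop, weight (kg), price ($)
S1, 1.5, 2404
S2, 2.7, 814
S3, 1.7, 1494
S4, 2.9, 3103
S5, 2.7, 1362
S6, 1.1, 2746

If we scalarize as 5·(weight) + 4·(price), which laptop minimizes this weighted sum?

S1: 5·1.5 + 4·2404 = 9623.5
S2: 5·2.7 + 4·814 = 3269.5
S3: 5·1.7 + 4·1494 = 5984.5
S4: 5·2.9 + 4·3103 = 12426.5
S5: 5·2.7 + 4·1362 = 5461.5
S6: 5·1.1 + 4·2746 = 10989.5
Lowest: S2 at 3269.5.

S2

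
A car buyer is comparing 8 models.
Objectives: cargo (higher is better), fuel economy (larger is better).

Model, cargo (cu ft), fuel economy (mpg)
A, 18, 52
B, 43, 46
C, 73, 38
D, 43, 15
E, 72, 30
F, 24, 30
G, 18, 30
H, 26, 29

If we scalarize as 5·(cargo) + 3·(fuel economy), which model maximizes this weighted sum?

A: 5·18 + 3·52 = 246
B: 5·43 + 3·46 = 353
C: 5·73 + 3·38 = 479
D: 5·43 + 3·15 = 260
E: 5·72 + 3·30 = 450
F: 5·24 + 3·30 = 210
G: 5·18 + 3·30 = 180
H: 5·26 + 3·29 = 217
Highest: C at 479.

C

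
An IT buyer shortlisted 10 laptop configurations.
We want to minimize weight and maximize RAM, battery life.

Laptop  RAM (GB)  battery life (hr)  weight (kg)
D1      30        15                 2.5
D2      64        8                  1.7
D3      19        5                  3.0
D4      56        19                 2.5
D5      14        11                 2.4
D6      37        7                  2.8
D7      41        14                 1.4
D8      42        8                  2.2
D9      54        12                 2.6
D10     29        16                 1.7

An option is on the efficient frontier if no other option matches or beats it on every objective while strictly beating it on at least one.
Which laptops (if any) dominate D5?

D7: RAM 41≥14, battery life 14≥11, weight 1.4≤2.4 — dominates D5.
D10: RAM 29≥14, battery life 16≥11, weight 1.7≤2.4 — dominates D5.
Others (D1, D2, D3, D4, D6, D8, D9) are each worse than D5 on at least one objective.

D7, D10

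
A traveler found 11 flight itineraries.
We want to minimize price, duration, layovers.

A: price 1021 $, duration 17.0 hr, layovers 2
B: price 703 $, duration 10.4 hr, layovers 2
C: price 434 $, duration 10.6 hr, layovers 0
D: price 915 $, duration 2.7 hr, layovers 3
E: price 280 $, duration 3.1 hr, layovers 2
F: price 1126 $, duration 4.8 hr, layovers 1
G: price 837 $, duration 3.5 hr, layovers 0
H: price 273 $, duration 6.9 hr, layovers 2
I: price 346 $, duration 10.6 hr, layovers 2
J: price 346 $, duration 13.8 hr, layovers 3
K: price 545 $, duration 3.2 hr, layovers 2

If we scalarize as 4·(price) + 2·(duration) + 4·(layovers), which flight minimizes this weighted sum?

H

A: 4·1021 + 2·17.0 + 4·2 = 4126.0
B: 4·703 + 2·10.4 + 4·2 = 2840.8
C: 4·434 + 2·10.6 + 4·0 = 1757.2
D: 4·915 + 2·2.7 + 4·3 = 3677.4
E: 4·280 + 2·3.1 + 4·2 = 1134.2
F: 4·1126 + 2·4.8 + 4·1 = 4517.6
G: 4·837 + 2·3.5 + 4·0 = 3355.0
H: 4·273 + 2·6.9 + 4·2 = 1113.8
I: 4·346 + 2·10.6 + 4·2 = 1413.2
J: 4·346 + 2·13.8 + 4·3 = 1423.6
K: 4·545 + 2·3.2 + 4·2 = 2194.4
Lowest: H at 1113.8.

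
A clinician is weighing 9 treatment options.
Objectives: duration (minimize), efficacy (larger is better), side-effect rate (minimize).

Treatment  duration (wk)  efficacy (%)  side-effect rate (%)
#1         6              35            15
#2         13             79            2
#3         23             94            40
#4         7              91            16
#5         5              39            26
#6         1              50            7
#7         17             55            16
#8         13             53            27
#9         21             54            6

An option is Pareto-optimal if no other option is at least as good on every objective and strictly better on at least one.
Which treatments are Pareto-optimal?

#1: dominated by #6 (duration 1≤6, efficacy 50≥35, side-effect rate 7≤15).
#2: not dominated (best side-effect rate).
#3: not dominated (best efficacy).
#4: not dominated.
#5: dominated by #6 (duration 1≤5, efficacy 50≥39, side-effect rate 7≤26).
#6: not dominated (best duration).
#7: dominated by #2 (duration 13≤17, efficacy 79≥55, side-effect rate 2≤16).
#8: dominated by #2 (duration 13≤13, efficacy 79≥53, side-effect rate 2≤27).
#9: dominated by #2 (duration 13≤21, efficacy 79≥54, side-effect rate 2≤6).

#2, #3, #4, #6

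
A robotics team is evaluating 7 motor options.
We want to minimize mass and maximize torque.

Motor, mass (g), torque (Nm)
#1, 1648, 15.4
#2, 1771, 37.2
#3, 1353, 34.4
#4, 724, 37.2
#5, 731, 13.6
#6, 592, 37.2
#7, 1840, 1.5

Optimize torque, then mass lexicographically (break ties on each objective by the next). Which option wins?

#6

First maximize torque: best is 37.2, kept {#2, #4, #6}.
Then minimize mass: best is 592, kept {#6}.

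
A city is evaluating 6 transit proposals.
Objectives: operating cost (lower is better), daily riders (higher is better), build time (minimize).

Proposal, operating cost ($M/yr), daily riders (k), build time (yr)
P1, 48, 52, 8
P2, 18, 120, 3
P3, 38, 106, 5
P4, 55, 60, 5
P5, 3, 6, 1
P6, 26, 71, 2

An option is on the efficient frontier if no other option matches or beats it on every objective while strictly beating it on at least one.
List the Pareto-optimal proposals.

P1: dominated by P2 (operating cost 18≤48, daily riders 120≥52, build time 3≤8).
P2: not dominated (best daily riders).
P3: dominated by P2 (operating cost 18≤38, daily riders 120≥106, build time 3≤5).
P4: dominated by P2 (operating cost 18≤55, daily riders 120≥60, build time 3≤5).
P5: not dominated (best operating cost).
P6: not dominated.

P2, P5, P6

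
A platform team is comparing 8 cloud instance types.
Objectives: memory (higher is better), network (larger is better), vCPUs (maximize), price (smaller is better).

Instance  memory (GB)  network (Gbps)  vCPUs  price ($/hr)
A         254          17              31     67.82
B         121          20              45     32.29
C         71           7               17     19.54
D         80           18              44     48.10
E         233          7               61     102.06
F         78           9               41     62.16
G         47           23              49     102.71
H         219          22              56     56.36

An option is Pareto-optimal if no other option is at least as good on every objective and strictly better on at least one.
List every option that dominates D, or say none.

B

B: memory 121≥80, network 20≥18, vCPUs 45≥44, price 32.29≤48.10 — dominates D.
Others (A, C, E, F, G, H) are each worse than D on at least one objective.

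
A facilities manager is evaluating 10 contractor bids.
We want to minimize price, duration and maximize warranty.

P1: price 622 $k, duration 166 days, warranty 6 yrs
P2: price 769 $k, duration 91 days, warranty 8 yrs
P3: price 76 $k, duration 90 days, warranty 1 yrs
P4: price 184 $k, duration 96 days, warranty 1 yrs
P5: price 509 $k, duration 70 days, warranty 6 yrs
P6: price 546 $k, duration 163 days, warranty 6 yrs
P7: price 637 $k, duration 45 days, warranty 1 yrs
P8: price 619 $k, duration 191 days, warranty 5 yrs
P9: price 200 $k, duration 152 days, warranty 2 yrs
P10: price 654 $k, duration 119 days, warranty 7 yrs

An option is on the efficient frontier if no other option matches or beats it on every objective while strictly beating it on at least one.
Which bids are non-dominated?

P1: dominated by P5 (price 509≤622, duration 70≤166, warranty 6≥6).
P2: not dominated (best warranty).
P3: not dominated (best price).
P4: dominated by P3 (price 76≤184, duration 90≤96, warranty 1≥1).
P5: not dominated.
P6: dominated by P5 (price 509≤546, duration 70≤163, warranty 6≥6).
P7: not dominated (best duration).
P8: dominated by P5 (price 509≤619, duration 70≤191, warranty 6≥5).
P9: not dominated.
P10: not dominated.

P2, P3, P5, P7, P9, P10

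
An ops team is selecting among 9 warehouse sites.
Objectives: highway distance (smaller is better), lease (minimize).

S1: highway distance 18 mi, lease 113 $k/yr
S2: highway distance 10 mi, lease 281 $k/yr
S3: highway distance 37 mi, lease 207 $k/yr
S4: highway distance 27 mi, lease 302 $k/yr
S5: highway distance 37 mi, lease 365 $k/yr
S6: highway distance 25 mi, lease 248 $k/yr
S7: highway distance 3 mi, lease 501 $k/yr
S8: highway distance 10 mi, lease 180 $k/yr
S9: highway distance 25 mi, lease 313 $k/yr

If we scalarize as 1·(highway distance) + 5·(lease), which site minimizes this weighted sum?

S1: 1·18 + 5·113 = 583
S2: 1·10 + 5·281 = 1415
S3: 1·37 + 5·207 = 1072
S4: 1·27 + 5·302 = 1537
S5: 1·37 + 5·365 = 1862
S6: 1·25 + 5·248 = 1265
S7: 1·3 + 5·501 = 2508
S8: 1·10 + 5·180 = 910
S9: 1·25 + 5·313 = 1590
Lowest: S1 at 583.

S1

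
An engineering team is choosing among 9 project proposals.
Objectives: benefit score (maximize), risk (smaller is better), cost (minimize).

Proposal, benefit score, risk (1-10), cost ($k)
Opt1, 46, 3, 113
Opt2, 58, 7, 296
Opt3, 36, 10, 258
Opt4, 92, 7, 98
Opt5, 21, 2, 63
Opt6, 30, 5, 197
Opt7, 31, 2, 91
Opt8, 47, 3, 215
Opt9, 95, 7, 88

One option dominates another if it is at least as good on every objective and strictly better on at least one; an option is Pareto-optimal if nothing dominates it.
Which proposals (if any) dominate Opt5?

Opt1: worse on risk (3 vs 2).
Opt2: worse on risk (7 vs 2).
Opt3: worse on risk (10 vs 2).
Opt4: worse on risk (7 vs 2).
Opt6: worse on risk (5 vs 2).
Opt7: worse on cost (91 vs 63).
Opt8: worse on risk (3 vs 2).
Opt9: worse on risk (7 vs 2).
No option dominates Opt5.

none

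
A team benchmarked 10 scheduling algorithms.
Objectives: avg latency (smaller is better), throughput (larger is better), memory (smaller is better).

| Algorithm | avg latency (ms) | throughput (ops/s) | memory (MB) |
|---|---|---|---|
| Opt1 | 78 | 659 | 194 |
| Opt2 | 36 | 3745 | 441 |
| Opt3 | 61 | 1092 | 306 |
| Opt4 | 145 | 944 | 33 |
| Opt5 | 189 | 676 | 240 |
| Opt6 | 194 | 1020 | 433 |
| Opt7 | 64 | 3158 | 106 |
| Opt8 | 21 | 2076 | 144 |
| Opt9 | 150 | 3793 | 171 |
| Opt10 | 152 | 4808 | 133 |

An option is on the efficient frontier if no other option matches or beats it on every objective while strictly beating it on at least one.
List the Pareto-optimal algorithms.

Opt2, Opt4, Opt7, Opt8, Opt9, Opt10

Opt1: dominated by Opt7 (avg latency 64≤78, throughput 3158≥659, memory 106≤194).
Opt2: not dominated.
Opt3: dominated by Opt8 (avg latency 21≤61, throughput 2076≥1092, memory 144≤306).
Opt4: not dominated (best memory).
Opt5: dominated by Opt4 (avg latency 145≤189, throughput 944≥676, memory 33≤240).
Opt6: dominated by Opt3 (avg latency 61≤194, throughput 1092≥1020, memory 306≤433).
Opt7: not dominated.
Opt8: not dominated (best avg latency).
Opt9: not dominated.
Opt10: not dominated (best throughput).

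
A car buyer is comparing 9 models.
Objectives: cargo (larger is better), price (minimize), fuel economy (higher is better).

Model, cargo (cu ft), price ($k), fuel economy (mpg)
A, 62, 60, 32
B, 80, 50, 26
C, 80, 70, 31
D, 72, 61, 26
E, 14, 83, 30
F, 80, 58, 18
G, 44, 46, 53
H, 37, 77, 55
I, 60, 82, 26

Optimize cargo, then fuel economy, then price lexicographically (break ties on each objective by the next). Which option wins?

C

First maximize cargo: best is 80, kept {B, C, F}.
Then maximize fuel economy: best is 31, kept {C}.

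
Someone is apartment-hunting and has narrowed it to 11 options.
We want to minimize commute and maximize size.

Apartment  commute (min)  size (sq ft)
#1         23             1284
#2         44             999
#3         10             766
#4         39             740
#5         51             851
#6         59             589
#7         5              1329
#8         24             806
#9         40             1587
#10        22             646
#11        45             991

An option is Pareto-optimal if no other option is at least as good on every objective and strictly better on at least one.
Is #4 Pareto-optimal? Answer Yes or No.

No

#1 vs #4: commute 23≤39, size 1284≥740 — #1 is at least as good on every objective and strictly better on at least one, so #1 dominates #4.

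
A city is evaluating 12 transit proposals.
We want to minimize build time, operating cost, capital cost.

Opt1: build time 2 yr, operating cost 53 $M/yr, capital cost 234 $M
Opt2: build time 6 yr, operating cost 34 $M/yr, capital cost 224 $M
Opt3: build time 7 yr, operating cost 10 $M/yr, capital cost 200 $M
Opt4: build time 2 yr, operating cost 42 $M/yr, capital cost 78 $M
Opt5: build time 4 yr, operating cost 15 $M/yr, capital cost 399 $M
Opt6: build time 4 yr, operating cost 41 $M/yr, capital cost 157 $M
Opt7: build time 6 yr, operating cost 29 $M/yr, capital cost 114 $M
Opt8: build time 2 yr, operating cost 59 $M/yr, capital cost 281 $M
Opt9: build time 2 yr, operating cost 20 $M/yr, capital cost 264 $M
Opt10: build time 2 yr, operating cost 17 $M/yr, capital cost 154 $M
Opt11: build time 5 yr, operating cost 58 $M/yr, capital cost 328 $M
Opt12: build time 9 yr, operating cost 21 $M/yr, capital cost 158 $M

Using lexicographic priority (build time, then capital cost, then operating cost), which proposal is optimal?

Opt4

First minimize build time: best is 2, kept {Opt1, Opt4, Opt8, Opt9, Opt10}.
Then minimize capital cost: best is 78, kept {Opt4}.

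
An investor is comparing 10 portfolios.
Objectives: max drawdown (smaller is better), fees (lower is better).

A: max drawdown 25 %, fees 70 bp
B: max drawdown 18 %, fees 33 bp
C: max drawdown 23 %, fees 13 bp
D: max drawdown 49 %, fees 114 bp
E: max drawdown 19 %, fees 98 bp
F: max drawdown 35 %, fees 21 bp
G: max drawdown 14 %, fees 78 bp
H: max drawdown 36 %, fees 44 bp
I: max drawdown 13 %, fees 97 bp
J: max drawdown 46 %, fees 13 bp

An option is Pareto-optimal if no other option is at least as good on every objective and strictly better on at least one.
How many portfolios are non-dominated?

4

A: dominated by B (max drawdown 18≤25, fees 33≤70).
B: not dominated.
C: not dominated.
D: dominated by A (max drawdown 25≤49, fees 70≤114).
E: dominated by B (max drawdown 18≤19, fees 33≤98).
F: dominated by C (max drawdown 23≤35, fees 13≤21).
G: not dominated.
H: dominated by B (max drawdown 18≤36, fees 33≤44).
I: not dominated (best max drawdown).
J: dominated by C (max drawdown 23≤46, fees 13≤13).
Pareto-optimal: B, C, G, I → 4.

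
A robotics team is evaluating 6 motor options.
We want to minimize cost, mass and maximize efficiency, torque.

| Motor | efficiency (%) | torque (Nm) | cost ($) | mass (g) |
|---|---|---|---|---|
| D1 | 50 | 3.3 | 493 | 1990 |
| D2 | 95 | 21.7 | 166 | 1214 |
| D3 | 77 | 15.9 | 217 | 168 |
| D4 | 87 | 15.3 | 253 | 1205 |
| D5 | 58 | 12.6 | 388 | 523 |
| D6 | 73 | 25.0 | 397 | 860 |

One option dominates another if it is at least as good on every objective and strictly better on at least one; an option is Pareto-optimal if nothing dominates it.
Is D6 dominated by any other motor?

D1: worse on efficiency (50 vs 73).
D2: worse on torque (21.7 vs 25.0).
D3: worse on torque (15.9 vs 25.0).
D4: worse on torque (15.3 vs 25.0).
D5: worse on efficiency (58 vs 73).
No option is at least as good as D6 on every objective and strictly better on one.

No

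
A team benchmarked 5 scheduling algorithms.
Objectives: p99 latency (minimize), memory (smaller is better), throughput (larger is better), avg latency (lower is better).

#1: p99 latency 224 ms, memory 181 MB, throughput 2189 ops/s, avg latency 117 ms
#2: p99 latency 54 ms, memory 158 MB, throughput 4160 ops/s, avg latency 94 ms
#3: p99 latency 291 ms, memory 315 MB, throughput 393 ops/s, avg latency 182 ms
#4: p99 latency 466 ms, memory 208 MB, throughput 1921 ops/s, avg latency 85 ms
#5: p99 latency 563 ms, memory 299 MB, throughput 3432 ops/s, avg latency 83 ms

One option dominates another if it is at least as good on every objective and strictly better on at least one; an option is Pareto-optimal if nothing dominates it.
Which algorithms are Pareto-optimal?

#1: dominated by #2 (p99 latency 54≤224, memory 158≤181, throughput 4160≥2189, avg latency 94≤117).
#2: not dominated (best p99 latency).
#3: dominated by #1 (p99 latency 224≤291, memory 181≤315, throughput 2189≥393, avg latency 117≤182).
#4: not dominated.
#5: not dominated (best avg latency).

#2, #4, #5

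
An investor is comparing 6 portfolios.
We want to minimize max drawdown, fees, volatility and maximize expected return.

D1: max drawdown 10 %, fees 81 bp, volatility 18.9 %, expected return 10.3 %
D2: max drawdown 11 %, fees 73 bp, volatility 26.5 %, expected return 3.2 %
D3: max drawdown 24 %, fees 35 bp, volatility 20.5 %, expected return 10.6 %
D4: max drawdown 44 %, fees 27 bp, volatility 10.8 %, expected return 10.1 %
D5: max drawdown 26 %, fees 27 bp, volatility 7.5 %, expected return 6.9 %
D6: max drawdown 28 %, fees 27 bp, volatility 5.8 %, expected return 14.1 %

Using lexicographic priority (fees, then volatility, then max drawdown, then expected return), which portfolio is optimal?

First minimize fees: best is 27, kept {D4, D5, D6}.
Then minimize volatility: best is 5.8, kept {D6}.

D6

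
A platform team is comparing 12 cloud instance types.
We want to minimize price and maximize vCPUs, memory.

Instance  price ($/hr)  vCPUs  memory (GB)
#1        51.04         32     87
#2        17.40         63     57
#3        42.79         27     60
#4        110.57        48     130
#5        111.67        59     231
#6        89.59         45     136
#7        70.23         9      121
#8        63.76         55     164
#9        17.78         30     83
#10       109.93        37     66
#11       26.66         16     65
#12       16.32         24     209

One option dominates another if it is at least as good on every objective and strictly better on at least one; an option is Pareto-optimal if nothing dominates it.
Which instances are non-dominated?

#1, #2, #5, #8, #9, #12

#1: not dominated.
#2: not dominated (best vCPUs).
#3: dominated by #9 (price 17.78≤42.79, vCPUs 30≥27, memory 83≥60).
#4: dominated by #8 (price 63.76≤110.57, vCPUs 55≥48, memory 164≥130).
#5: not dominated (best memory).
#6: dominated by #8 (price 63.76≤89.59, vCPUs 55≥45, memory 164≥136).
#7: dominated by #8 (price 63.76≤70.23, vCPUs 55≥9, memory 164≥121).
#8: not dominated.
#9: not dominated.
#10: dominated by #6 (price 89.59≤109.93, vCPUs 45≥37, memory 136≥66).
#11: dominated by #9 (price 17.78≤26.66, vCPUs 30≥16, memory 83≥65).
#12: not dominated (best price).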